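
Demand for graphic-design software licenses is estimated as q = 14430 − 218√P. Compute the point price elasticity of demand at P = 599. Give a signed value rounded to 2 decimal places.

-0.29

dq/dP = −218/(2√P) = -4.45362. At P = 599, q = 9094.56.
Ed = (dq/dP)·(P/q) = (-4.45362) × (599/9094.56) = -0.2933…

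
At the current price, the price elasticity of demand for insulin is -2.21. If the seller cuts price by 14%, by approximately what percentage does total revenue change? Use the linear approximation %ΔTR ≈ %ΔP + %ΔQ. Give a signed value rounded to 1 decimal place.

+16.9%

%ΔQ ≈ Ed × %ΔP = (-2.21) × (-14%) = +30.9400%
%ΔTR ≈ %ΔP + %ΔQ = (-14%) + (+30.9400%) = +16.9400%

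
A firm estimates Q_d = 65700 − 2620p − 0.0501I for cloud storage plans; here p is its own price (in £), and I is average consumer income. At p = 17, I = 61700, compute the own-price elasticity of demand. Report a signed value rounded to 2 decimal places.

-2.47

At the given values, Q_d = 65700 − 2620(17) − 0.0501(61700) = 18068.83.
∂Q_d/∂p = −2620.
E = (-2620) × (17/18068.83) = -2.4650…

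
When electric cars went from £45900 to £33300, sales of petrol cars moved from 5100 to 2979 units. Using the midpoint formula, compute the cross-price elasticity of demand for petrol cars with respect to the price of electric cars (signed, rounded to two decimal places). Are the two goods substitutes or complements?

%ΔQ_{petrol cars} = (2979 − 5100)/avg = -2121/4039.5 = -0.525064…
%ΔP_{electric cars} = (33300 − 45900)/avg = -12600/39600 = -0.318181…
E_cross = (-2121/4039.5) / (-12600/39600) = 1.6502…
E_cross > 0 ⇒ the goods are substitutes.

1.65; substitutes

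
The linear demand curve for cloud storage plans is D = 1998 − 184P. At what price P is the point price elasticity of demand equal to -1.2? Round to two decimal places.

Ed = −184P/(1998 − 184P). Set this equal to -1.2:
184P = 1.2·(1998 − 184P) ⇒ 184P(1 + 1.2) = 1.2·1998
P = 1.2·1998 / (184·2.2) = 5.9229…

5.92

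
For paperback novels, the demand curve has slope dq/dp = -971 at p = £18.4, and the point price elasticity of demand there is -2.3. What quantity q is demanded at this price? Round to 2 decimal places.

7768.00

Ed = (dq/dp)·(p/q) ⇒ q = (dq/dp)·p/Ed = (-971)·18.4/(-2.3) = 7768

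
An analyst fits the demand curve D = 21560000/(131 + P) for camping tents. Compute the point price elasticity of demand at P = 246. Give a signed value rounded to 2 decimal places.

dD/dP = −21560000/(131 + P)² = -151.693. At P = 246, D = 57188.3.
Ed = (dD/dP)·(P/D) = (-151.693) × (246/57188.3) = -0.6525…

-0.65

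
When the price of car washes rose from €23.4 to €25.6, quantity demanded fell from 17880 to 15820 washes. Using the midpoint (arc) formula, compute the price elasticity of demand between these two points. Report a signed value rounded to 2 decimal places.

%ΔQ = (15820 − 17880) / [(17880 + 15820)/2] = -2060/16850 = -0.122255…
%ΔP = (25.6 − 23.4) / [(23.4 + 25.6)/2] = 2.2/24.5 = 0.089795…
Arc Ed = %ΔQ / %ΔP = (-2060/16850) / (2.2/24.5) = -1.3614…

-1.36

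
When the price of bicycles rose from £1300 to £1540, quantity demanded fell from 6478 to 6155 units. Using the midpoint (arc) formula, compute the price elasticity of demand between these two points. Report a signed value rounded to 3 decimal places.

-0.303

%ΔQ = (6155 − 6478) / [(6478 + 6155)/2] = -323/6316.5 = -0.051135…
%ΔP = (1540 − 1300) / [(1300 + 1540)/2] = 240/1420 = 0.169014…
Arc Ed = %ΔQ / %ΔP = (-323/6316.5) / (240/1420) = -0.30255…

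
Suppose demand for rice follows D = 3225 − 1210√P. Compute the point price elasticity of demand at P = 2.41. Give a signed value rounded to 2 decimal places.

dD/dP = −1210/(2√P) = -389.715. At P = 2.41, D = 1346.57.
Ed = (dD/dP)·(P/D) = (-389.715) × (2.41/1346.57) = -0.6974…

-0.70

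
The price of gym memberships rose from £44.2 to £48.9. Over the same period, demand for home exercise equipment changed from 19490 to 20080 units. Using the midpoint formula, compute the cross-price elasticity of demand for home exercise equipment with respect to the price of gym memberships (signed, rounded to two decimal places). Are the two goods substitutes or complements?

0.30; substitutes

%ΔQ_{home exercise equipment} = (20080 − 19490)/avg = 590/19785 = 0.029820…
%ΔP_{gym memberships} = (48.9 − 44.2)/avg = 4.7/46.55 = 0.100966…
E_cross = (590/19785) / (4.7/46.55) = 0.2953…
E_cross > 0 ⇒ the goods are substitutes.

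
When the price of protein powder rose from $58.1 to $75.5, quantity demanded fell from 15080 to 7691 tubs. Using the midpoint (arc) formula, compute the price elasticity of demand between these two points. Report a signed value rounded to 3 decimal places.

%ΔQ = (7691 − 15080) / [(15080 + 7691)/2] = -7389/11385.5 = -0.648983…
%ΔP = (75.5 − 58.1) / [(58.1 + 75.5)/2] = 17.4/66.8 = 0.260479…
Arc Ed = %ΔQ / %ΔP = (-7389/11385.5) / (17.4/66.8) = -2.49149…

-2.491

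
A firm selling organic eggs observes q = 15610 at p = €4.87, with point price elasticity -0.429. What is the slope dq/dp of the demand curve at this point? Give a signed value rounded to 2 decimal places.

-1375.09

Ed = (dq/dp)·(p/q) ⇒ dq/dp = Ed·q/p = (-0.429)·15610/4.87 = -1375.0903…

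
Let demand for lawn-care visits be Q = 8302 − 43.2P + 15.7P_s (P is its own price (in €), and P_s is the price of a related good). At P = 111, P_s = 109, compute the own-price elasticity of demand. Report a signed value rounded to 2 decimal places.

At the given values, Q = 8302 − 43.2(111) + 15.7(109) = 5218.1.
∂Q/∂P = −43.2.
E = (-43.2) × (111/5218.1) = -0.9189…

-0.92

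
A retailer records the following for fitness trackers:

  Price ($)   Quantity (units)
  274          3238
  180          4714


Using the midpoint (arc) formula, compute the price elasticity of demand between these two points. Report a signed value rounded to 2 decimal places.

%ΔQ = (4714 − 3238) / [(3238 + 4714)/2] = 1476/3976 = 0.371227…
%ΔP = (180 − 274) / [(274 + 180)/2] = -94/227 = -0.414096…
Arc Ed = %ΔQ / %ΔP = (1476/3976) / (-94/227) = -0.8964…

-0.90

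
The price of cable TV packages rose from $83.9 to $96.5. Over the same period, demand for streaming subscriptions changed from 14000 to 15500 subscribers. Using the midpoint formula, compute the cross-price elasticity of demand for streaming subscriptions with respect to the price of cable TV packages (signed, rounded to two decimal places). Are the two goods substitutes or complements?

%ΔQ_{streaming subscriptions} = (15500 − 14000)/avg = 1500/14750 = 0.101694…
%ΔP_{cable TV packages} = (96.5 − 83.9)/avg = 12.6/90.2 = 0.139689…
E_cross = (1500/14750) / (12.6/90.2) = 0.7280…
E_cross > 0 ⇒ the goods are substitutes.

0.73; substitutes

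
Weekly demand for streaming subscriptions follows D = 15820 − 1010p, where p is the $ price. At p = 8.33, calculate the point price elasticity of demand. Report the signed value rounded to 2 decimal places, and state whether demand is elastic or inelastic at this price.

-1.14; elastic

dD/dp = −1010. At p = 8.33, D = 15820 − 1010(8.33) = 7406.7.
Ed = (dD/dp)·(p/D) = −1010 × (8.33/7406.7) = -1.1359…
|Ed| = 1.14 > 1, so demand is elastic.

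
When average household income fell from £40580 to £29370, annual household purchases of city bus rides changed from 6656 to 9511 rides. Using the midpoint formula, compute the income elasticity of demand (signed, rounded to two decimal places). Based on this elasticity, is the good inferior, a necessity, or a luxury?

%ΔQ = (9511 − 6656)/[( 6656 + 9511)/2] = 2855/8083.5 = 0.353188…
%ΔIncome = (29370 − 40580)/[( 40580 + 29370)/2] = -11210/34975 = -0.320514…
E_income = (2855/8083.5) / (-11210/34975) = -1.1019…
E_income < 0 ⇒ inferior good.

-1.10; inferior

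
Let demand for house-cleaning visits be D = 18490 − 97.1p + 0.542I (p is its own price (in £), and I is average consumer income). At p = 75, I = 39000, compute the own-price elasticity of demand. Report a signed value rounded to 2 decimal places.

At the given values, D = 18490 − 97.1(75) + 0.542(39000) = 32345.5.
∂D/∂p = −97.1.
E = (-97.1) × (75/32345.5) = -0.2251…

-0.23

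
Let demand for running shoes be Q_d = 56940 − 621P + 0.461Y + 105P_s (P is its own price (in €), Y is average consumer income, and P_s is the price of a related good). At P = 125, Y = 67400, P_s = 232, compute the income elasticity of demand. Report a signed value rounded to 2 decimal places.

0.89

At the given values, Q_d = 56940 − 621(125) + 0.461(67400) + 105(232) = 34746.4.
∂Q_d/∂Y = 0.461.
E = (0.461) × (67400/34746.4) = 0.8942…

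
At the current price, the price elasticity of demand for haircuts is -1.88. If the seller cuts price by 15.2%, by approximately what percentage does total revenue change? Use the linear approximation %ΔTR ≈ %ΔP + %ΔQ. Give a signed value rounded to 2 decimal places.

%ΔQ ≈ Ed × %ΔP = (-1.88) × (-15.2%) = +28.5760%
%ΔTR ≈ %ΔP + %ΔQ = (-15.2%) + (+28.5760%) = +13.3760%

+13.38%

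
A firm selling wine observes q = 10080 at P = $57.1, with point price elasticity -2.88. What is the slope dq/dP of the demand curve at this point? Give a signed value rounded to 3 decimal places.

-508.413

Ed = (dq/dP)·(P/q) ⇒ dq/dP = Ed·q/P = (-2.88)·10080/57.1 = -508.41330…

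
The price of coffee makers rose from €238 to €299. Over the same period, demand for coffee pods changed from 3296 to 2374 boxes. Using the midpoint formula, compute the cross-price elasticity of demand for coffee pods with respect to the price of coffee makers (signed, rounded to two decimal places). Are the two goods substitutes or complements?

%ΔQ_{coffee pods} = (2374 − 3296)/avg = -922/2835 = -0.325220…
%ΔP_{coffee makers} = (299 − 238)/avg = 61/268.5 = 0.227188…
E_cross = (-922/2835) / (61/268.5) = -1.4315…
E_cross < 0 ⇒ the goods are complements.

-1.43; complements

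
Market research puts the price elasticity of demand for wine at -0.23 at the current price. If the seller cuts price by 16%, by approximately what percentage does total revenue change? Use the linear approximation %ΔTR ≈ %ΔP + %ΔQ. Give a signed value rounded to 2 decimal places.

%ΔQ ≈ Ed × %ΔP = (-0.23) × (-16%) = +3.6800%
%ΔTR ≈ %ΔP + %ΔQ = (-16%) + (+3.6800%) = -12.3200%

-12.32%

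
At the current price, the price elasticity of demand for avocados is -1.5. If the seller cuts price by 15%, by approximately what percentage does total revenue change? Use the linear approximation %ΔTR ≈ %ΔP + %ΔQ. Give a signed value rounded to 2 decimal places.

%ΔQ ≈ Ed × %ΔP = (-1.5) × (-15%) = +22.5000%
%ΔTR ≈ %ΔP + %ΔQ = (-15%) + (+22.5000%) = +7.5000%

+7.50%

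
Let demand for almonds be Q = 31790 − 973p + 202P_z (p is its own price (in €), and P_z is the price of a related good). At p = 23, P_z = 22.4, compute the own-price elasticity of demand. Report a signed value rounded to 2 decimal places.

At the given values, Q = 31790 − 973(23) + 202(22.4) = 13935.8.
∂Q/∂p = −973.
E = (-973) × (23/13935.8) = -1.6058…

-1.61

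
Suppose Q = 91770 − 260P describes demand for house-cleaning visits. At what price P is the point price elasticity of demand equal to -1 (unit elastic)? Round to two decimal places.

176.48

Ed = −260P/(91770 − 260P). Set this equal to -1:
260P = 1·(91770 − 260P) ⇒ 260P(1 + 1) = 1·91770
P = 1·91770 / (260·2) = 176.4807…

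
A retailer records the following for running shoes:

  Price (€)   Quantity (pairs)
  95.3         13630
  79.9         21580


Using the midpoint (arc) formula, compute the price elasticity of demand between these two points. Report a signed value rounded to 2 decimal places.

-2.57

%ΔQ = (21580 − 13630) / [(13630 + 21580)/2] = 7950/17605 = 0.451576…
%ΔP = (79.9 − 95.3) / [(95.3 + 79.9)/2] = -15.4/87.6 = -0.175799…
Arc Ed = %ΔQ / %ΔP = (7950/17605) / (-15.4/87.6) = -2.5687…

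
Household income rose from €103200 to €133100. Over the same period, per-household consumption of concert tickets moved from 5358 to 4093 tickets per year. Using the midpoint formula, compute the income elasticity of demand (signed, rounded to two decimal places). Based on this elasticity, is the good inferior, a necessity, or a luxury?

%ΔQ = (4093 − 5358)/[( 5358 + 4093)/2] = -1265/4725.5 = -0.267696…
%ΔIncome = (133100 − 103200)/[( 103200 + 133100)/2] = 29900/118150 = 0.253068…
E_income = (-1265/4725.5) / (29900/118150) = -1.0578…
E_income < 0 ⇒ inferior good.

-1.06; inferior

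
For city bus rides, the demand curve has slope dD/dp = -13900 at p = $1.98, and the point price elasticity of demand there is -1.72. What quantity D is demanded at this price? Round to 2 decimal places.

Ed = (dD/dp)·(p/D) ⇒ D = (dD/dp)·p/Ed = (-13900)·1.98/(-1.72) = 16001.1627…

16001.16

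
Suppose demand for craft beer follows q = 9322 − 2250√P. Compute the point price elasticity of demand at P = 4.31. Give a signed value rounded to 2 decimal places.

-0.50

dq/dP = −2250/(2√P) = -541.893. At P = 4.31, q = 4650.88.
Ed = (dq/dP)·(P/q) = (-541.893) × (4.31/4650.88) = -0.5021…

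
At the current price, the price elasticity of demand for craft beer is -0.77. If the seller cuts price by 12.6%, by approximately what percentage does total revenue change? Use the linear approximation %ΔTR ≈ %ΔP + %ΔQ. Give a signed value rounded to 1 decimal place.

%ΔQ ≈ Ed × %ΔP = (-0.77) × (-12.6%) = +9.7020%
%ΔTR ≈ %ΔP + %ΔQ = (-12.6%) + (+9.7020%) = -2.8980%

-2.9%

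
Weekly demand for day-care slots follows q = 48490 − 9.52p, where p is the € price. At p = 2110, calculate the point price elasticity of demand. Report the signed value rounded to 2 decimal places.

dq/dp = −9.52. At p = 2110, q = 48490 − 9.52(2110) = 28402.8.
Ed = (dq/dp)·(p/q) = −9.52 × (2110/28402.8) = -0.7072…

-0.71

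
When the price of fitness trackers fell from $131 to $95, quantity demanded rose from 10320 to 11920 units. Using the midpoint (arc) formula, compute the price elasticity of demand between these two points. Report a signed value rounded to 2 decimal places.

-0.45

%ΔQ = (11920 − 10320) / [(10320 + 11920)/2] = 1600/11120 = 0.143884…
%ΔP = (95 − 131) / [(131 + 95)/2] = -36/113 = -0.318584…
Arc Ed = %ΔQ / %ΔP = (1600/11120) / (-36/113) = -0.4516…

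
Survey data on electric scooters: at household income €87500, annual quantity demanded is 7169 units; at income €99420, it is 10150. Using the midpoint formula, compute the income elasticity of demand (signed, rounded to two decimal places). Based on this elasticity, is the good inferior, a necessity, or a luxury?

2.70; luxury

%ΔQ = (10150 − 7169)/[( 7169 + 10150)/2] = 2981/8659.5 = 0.344246…
%ΔIncome = (99420 − 87500)/[( 87500 + 99420)/2] = 11920/93460 = 0.127541…
E_income = (2981/8659.5) / (11920/93460) = 2.6990…
E_income > 1 ⇒ normal good, luxury.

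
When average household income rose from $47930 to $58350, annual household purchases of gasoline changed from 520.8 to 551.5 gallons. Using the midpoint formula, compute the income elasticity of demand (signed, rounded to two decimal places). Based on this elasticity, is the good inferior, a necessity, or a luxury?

0.29; necessity

%ΔQ = (551.5 − 520.8)/[( 520.8 + 551.5)/2] = 30.7/536.15 = 0.057260…
%ΔIncome = (58350 − 47930)/[( 47930 + 58350)/2] = 10420/53140 = 0.196085…
E_income = (30.7/536.15) / (10420/53140) = 0.2920…
0 < E_income < 1 ⇒ normal good, necessity.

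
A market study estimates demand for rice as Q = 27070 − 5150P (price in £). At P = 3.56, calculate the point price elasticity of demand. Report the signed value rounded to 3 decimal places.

dQ/dP = −5150. At P = 3.56, Q = 27070 − 5150(3.56) = 8736.
Ed = (dQ/dP)·(P/Q) = −5150 × (3.56/8736) = -2.09867…

-2.099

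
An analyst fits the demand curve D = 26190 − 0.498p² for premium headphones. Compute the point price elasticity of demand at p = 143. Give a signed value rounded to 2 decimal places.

-1.27

dD/dp = −2·0.498·p = -142.428. At p = 143, D = 16006.398.
Ed = (dD/dp)·(p/D) = (-142.428) × (143/16006.398) = -1.2724…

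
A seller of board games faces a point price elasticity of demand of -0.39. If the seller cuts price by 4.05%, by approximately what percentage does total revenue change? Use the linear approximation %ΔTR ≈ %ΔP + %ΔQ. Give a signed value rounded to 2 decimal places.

-2.47%

%ΔQ ≈ Ed × %ΔP = (-0.39) × (-4.05%) = +1.5795%
%ΔTR ≈ %ΔP + %ΔQ = (-4.05%) + (+1.5795%) = -2.4705%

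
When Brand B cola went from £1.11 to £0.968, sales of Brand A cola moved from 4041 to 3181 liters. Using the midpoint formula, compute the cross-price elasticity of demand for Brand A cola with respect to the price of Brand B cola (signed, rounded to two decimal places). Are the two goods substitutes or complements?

1.74; substitutes

%ΔQ_{Brand A cola} = (3181 − 4041)/avg = -860/3611 = -0.238161…
%ΔP_{Brand B cola} = (0.968 − 1.11)/avg = -0.142/1.039 = -0.136669…
E_cross = (-860/3611) / (-0.142/1.039) = 1.7426…
E_cross > 0 ⇒ the goods are substitutes.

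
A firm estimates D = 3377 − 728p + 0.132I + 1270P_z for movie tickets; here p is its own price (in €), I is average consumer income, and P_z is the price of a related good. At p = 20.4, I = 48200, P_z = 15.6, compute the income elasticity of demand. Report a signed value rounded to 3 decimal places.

At the given values, D = 3377 − 728(20.4) + 0.132(48200) + 1270(15.6) = 14700.2.
∂D/∂I = 0.132.
E = (0.132) × (48200/14700.2) = 0.43281…

0.433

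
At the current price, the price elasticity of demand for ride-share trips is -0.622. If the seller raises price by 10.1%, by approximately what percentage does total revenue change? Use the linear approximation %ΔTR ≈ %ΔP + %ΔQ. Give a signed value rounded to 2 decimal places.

+3.82%

%ΔQ ≈ Ed × %ΔP = (-0.622) × (+10.1%) = -6.2822%
%ΔTR ≈ %ΔP + %ΔQ = (+10.1%) + (-6.2822%) = +3.8178%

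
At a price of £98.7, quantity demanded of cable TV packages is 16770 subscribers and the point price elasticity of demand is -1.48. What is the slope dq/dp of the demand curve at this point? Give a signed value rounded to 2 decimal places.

Ed = (dq/dp)·(p/q) ⇒ dq/dp = Ed·q/p = (-1.48)·16770/98.7 = -251.4650…

-251.47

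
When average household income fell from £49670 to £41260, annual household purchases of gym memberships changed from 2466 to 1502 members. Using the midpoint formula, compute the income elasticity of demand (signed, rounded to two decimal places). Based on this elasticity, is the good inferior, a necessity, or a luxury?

%ΔQ = (1502 − 2466)/[( 2466 + 1502)/2] = -964/1984 = -0.485887…
%ΔIncome = (41260 − 49670)/[( 49670 + 41260)/2] = -8410/45465 = -0.184977…
E_income = (-964/1984) / (-8410/45465) = 2.6267…
E_income > 1 ⇒ normal good, luxury.

2.63; luxury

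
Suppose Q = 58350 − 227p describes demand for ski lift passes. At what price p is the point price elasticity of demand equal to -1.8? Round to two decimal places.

165.25

Ed = −227p/(58350 − 227p). Set this equal to -1.8:
227p = 1.8·(58350 − 227p) ⇒ 227p(1 + 1.8) = 1.8·58350
p = 1.8·58350 / (227·2.8) = 165.2454…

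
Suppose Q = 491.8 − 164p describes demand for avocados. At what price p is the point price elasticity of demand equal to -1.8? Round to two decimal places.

1.93

Ed = −164p/(491.8 − 164p). Set this equal to -1.8:
164p = 1.8·(491.8 − 164p) ⇒ 164p(1 + 1.8) = 1.8·491.8
p = 1.8·491.8 / (164·2.8) = 1.9277…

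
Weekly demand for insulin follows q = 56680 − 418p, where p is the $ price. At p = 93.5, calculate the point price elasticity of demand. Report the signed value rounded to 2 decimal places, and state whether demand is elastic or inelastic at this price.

dq/dp = −418. At p = 93.5, q = 56680 − 418(93.5) = 17597.
Ed = (dq/dp)·(p/q) = −418 × (93.5/17597) = -2.2210…
|Ed| = 2.22 > 1, so demand is elastic.

-2.22; elastic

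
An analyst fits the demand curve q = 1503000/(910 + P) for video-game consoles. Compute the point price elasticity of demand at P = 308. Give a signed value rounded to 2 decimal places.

dq/dP = −1503000/(910 + P)² = -1.01313. At P = 308, q = 1233.99.
Ed = (dq/dP)·(P/q) = (-1.01313) × (308/1233.99) = -0.2528…

-0.25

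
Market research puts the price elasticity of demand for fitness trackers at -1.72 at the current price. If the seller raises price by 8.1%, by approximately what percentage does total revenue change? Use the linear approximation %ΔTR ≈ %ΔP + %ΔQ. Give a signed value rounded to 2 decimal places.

%ΔQ ≈ Ed × %ΔP = (-1.72) × (+8.1%) = -13.9320%
%ΔTR ≈ %ΔP + %ΔQ = (+8.1%) + (-13.9320%) = -5.8320%

-5.83%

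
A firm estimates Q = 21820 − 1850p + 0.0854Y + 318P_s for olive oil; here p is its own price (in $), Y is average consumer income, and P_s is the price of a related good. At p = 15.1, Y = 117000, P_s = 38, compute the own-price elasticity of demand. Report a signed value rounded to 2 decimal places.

At the given values, Q = 21820 − 1850(15.1) + 0.0854(117000) + 318(38) = 15960.8.
∂Q/∂p = −1850.
E = (-1850) × (15.1/15960.8) = -1.7502…

-1.75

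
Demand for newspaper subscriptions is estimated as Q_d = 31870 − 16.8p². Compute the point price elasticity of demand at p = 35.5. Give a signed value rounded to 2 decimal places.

dQ_d/dp = −2·16.8·p = -1192.8. At p = 35.5, Q_d = 10697.8.
Ed = (dQ_d/dp)·(p/Q_d) = (-1192.8) × (35.5/10697.8) = -3.9582…

-3.96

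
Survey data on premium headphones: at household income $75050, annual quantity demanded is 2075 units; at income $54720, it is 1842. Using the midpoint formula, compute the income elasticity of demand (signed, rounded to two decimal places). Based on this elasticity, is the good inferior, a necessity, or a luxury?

0.38; necessity

%ΔQ = (1842 − 2075)/[( 2075 + 1842)/2] = -233/1958.5 = -0.118968…
%ΔIncome = (54720 − 75050)/[( 75050 + 54720)/2] = -20330/64885 = -0.313323…
E_income = (-233/1958.5) / (-20330/64885) = 0.3796…
0 < E_income < 1 ⇒ normal good, necessity.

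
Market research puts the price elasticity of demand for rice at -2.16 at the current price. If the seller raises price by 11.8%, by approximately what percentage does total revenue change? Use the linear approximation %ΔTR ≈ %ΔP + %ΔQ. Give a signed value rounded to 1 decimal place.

%ΔQ ≈ Ed × %ΔP = (-2.16) × (+11.8%) = -25.4880%
%ΔTR ≈ %ΔP + %ΔQ = (+11.8%) + (-25.4880%) = -13.6880%

-13.7%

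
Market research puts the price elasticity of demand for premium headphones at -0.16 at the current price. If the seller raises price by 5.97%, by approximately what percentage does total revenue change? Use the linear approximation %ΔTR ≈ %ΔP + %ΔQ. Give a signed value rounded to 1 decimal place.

%ΔQ ≈ Ed × %ΔP = (-0.16) × (+5.97%) = -0.9552%
%ΔTR ≈ %ΔP + %ΔQ = (+5.97%) + (-0.9552%) = +5.0148%

+5.0%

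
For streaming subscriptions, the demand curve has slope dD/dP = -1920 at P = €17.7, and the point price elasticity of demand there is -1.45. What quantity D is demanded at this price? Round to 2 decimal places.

Ed = (dD/dP)·(P/D) ⇒ D = (dD/dP)·P/Ed = (-1920)·17.7/(-1.45) = 23437.2413…

23437.24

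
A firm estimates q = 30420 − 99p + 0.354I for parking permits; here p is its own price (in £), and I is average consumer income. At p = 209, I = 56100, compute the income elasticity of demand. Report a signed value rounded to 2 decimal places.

At the given values, q = 30420 − 99(209) + 0.354(56100) = 29588.4.
∂q/∂I = 0.354.
E = (0.354) × (56100/29588.4) = 0.6711…

0.67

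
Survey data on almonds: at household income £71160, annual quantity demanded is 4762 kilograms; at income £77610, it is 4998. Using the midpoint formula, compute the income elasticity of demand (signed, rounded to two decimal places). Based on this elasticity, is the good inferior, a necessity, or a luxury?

%ΔQ = (4998 − 4762)/[( 4762 + 4998)/2] = 236/4880 = 0.048360…
%ΔIncome = (77610 − 71160)/[( 71160 + 77610)/2] = 6450/74385 = 0.086711…
E_income = (236/4880) / (6450/74385) = 0.5577…
0 < E_income < 1 ⇒ normal good, necessity.

0.56; necessity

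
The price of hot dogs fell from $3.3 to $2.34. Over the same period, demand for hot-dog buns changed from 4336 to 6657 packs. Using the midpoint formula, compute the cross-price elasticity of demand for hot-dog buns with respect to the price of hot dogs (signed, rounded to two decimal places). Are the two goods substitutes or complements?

%ΔQ_{hot-dog buns} = (6657 − 4336)/avg = 2321/5496.5 = 0.422268…
%ΔP_{hot dogs} = (2.34 − 3.3)/avg = -0.96/2.82 = -0.340425…
E_cross = (2321/5496.5) / (-0.96/2.82) = -1.2404…
E_cross < 0 ⇒ the goods are complements.

-1.24; complements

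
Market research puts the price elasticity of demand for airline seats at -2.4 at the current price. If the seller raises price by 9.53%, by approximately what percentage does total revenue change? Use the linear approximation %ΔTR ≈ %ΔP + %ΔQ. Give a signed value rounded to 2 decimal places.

-13.34%

%ΔQ ≈ Ed × %ΔP = (-2.4) × (+9.53%) = -22.8720%
%ΔTR ≈ %ΔP + %ΔQ = (+9.53%) + (-22.8720%) = -13.3420%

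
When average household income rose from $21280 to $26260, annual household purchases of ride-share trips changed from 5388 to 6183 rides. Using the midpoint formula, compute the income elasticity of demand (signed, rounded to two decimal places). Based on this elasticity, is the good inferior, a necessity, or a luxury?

%ΔQ = (6183 − 5388)/[( 5388 + 6183)/2] = 795/5785.5 = 0.137412…
%ΔIncome = (26260 − 21280)/[( 21280 + 26260)/2] = 4980/23770 = 0.209507…
E_income = (795/5785.5) / (4980/23770) = 0.6558…
0 < E_income < 1 ⇒ normal good, necessity.

0.66; necessity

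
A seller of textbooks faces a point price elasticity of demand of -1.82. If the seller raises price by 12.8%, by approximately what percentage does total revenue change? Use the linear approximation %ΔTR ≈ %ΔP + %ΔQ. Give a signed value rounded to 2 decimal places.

%ΔQ ≈ Ed × %ΔP = (-1.82) × (+12.8%) = -23.2960%
%ΔTR ≈ %ΔP + %ΔQ = (+12.8%) + (-23.2960%) = -10.4960%

-10.50%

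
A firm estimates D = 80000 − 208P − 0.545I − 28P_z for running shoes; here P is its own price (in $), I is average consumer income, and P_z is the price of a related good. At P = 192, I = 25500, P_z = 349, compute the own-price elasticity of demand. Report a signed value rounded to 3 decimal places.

At the given values, D = 80000 − 208(192) − 0.545(25500) − 28(349) = 16394.5.
∂D/∂P = −208.
E = (-208) × (192/16394.5) = -2.43593…

-2.436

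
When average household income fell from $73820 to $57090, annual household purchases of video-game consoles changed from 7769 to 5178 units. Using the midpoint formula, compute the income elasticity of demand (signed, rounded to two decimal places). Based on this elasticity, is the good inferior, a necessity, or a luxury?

%ΔQ = (5178 − 7769)/[( 7769 + 5178)/2] = -2591/6473.5 = -0.400247…
%ΔIncome = (57090 − 73820)/[( 73820 + 57090)/2] = -16730/65455 = -0.255595…
E_income = (-2591/6473.5) / (-16730/65455) = 1.5659…
E_income > 1 ⇒ normal good, luxury.

1.57; luxury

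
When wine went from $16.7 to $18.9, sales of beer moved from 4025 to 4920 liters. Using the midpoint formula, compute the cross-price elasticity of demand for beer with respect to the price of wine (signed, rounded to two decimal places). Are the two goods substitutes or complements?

1.62; substitutes

%ΔQ_{beer} = (4920 − 4025)/avg = 895/4472.5 = 0.200111…
%ΔP_{wine} = (18.9 − 16.7)/avg = 2.2/17.8 = 0.123595…
E_cross = (895/4472.5) / (2.2/17.8) = 1.6190…
E_cross > 0 ⇒ the goods are substitutes.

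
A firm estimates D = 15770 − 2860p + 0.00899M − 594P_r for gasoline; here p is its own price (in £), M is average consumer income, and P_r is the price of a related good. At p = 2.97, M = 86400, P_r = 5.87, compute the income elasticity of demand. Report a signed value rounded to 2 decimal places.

0.17

At the given values, D = 15770 − 2860(2.97) + 0.00899(86400) − 594(5.87) = 4565.756.
∂D/∂M = 0.00899.
E = (0.00899) × (86400/4565.756) = 0.1701…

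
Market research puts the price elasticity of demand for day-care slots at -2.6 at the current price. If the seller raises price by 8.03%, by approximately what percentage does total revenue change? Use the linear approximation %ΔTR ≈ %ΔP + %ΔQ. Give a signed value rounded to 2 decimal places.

-12.85%

%ΔQ ≈ Ed × %ΔP = (-2.6) × (+8.03%) = -20.8780%
%ΔTR ≈ %ΔP + %ΔQ = (+8.03%) + (-20.8780%) = -12.8480%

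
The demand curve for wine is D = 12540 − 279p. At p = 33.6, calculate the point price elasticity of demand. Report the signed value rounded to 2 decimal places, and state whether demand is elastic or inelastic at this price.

dD/dp = −279. At p = 33.6, D = 12540 − 279(33.6) = 3165.6.
Ed = (dD/dp)·(p/D) = −279 × (33.6/3165.6) = -2.9613…
|Ed| = 2.96 > 1, so demand is elastic.

-2.96; elastic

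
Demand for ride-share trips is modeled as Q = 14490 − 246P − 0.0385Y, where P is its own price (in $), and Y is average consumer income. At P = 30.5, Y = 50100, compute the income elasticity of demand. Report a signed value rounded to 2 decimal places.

-0.38

At the given values, Q = 14490 − 246(30.5) − 0.0385(50100) = 5058.15.
∂Q/∂Y = -0.0385.
E = (-0.0385) × (50100/5058.15) = -0.3813…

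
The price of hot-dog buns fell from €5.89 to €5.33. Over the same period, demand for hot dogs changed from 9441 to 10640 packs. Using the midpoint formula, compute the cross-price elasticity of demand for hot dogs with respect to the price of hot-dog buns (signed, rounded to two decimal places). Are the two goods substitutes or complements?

%ΔQ_{hot dogs} = (10640 − 9441)/avg = 1199/10040.5 = 0.119416…
%ΔP_{hot-dog buns} = (5.33 − 5.89)/avg = -0.56/5.61 = -0.099821…
E_cross = (1199/10040.5) / (-0.56/5.61) = -1.1962…
E_cross < 0 ⇒ the goods are complements.

-1.20; complements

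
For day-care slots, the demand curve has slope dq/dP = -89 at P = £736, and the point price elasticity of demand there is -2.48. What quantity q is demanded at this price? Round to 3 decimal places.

Ed = (dq/dP)·(P/q) ⇒ q = (dq/dP)·P/Ed = (-89)·736/(-2.48) = 26412.90322…

26412.903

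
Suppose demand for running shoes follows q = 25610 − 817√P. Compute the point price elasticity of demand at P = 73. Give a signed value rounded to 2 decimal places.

dq/dP = −817/(2√P) = -47.8113. At P = 73, q = 18629.5.
Ed = (dq/dP)·(P/q) = (-47.8113) × (73/18629.5) = -0.1873…

-0.19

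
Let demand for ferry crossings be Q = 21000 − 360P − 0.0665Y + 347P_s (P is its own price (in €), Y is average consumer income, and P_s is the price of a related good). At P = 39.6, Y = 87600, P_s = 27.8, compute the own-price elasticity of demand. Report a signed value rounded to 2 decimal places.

-1.35

At the given values, Q = 21000 − 360(39.6) − 0.0665(87600) + 347(27.8) = 10565.2.
∂Q/∂P = −360.
E = (-360) × (39.6/10565.2) = -1.3493…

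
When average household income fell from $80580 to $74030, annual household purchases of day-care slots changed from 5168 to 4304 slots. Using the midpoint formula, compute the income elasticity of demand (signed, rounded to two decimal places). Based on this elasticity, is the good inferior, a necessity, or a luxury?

%ΔQ = (4304 − 5168)/[( 5168 + 4304)/2] = -864/4736 = -0.182432…
%ΔIncome = (74030 − 80580)/[( 80580 + 74030)/2] = -6550/77305 = -0.084729…
E_income = (-864/4736) / (-6550/77305) = 2.1531…
E_income > 1 ⇒ normal good, luxury.

2.15; luxury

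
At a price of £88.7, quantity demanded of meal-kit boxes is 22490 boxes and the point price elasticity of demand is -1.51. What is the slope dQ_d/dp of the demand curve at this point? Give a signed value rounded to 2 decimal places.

-382.86

Ed = (dQ_d/dp)·(p/Q_d) ⇒ dQ_d/dp = Ed·Q_d/p = (-1.51)·22490/88.7 = -382.8624…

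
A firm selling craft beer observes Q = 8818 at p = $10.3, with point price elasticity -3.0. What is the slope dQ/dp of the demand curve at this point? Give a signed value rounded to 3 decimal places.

Ed = (dQ/dp)·(p/Q) ⇒ dQ/dp = Ed·Q/p = (-3.0)·8818/10.3 = -2568.34951…

-2568.350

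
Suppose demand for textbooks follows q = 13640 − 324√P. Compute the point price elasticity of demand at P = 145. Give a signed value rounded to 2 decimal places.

-0.20

dq/dP = −324/(2√P) = -13.4534. At P = 145, q = 9738.52.
Ed = (dq/dP)·(P/q) = (-13.4534) × (145/9738.52) = -0.2003…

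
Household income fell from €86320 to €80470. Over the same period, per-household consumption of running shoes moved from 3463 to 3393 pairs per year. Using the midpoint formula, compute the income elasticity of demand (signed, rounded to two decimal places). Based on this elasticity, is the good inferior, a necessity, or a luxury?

%ΔQ = (3393 − 3463)/[( 3463 + 3393)/2] = -70/3428 = -0.020420…
%ΔIncome = (80470 − 86320)/[( 86320 + 80470)/2] = -5850/83395 = -0.070148…
E_income = (-70/3428) / (-5850/83395) = 0.2910…
0 < E_income < 1 ⇒ normal good, necessity.

0.29; necessity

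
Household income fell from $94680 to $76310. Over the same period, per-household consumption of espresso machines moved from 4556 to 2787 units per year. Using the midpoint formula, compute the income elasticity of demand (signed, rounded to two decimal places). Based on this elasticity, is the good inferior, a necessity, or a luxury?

%ΔQ = (2787 − 4556)/[( 4556 + 2787)/2] = -1769/3671.5 = -0.481819…
%ΔIncome = (76310 − 94680)/[( 94680 + 76310)/2] = -18370/85495 = -0.214866…
E_income = (-1769/3671.5) / (-18370/85495) = 2.2424…
E_income > 1 ⇒ normal good, luxury.

2.24; luxury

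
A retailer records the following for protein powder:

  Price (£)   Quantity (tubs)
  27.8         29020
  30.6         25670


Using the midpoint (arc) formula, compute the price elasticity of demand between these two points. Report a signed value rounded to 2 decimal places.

%ΔQ = (25670 − 29020) / [(29020 + 25670)/2] = -3350/27345 = -0.122508…
%ΔP = (30.6 − 27.8) / [(27.8 + 30.6)/2] = 2.8/29.2 = 0.095890…
Arc Ed = %ΔQ / %ΔP = (-3350/27345) / (2.8/29.2) = -1.2775…

-1.28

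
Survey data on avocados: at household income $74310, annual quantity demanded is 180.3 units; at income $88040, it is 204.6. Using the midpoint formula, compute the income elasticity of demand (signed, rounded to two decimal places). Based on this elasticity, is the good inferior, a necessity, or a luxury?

0.75; necessity

%ΔQ = (204.6 − 180.3)/[( 180.3 + 204.6)/2] = 24.3/192.45 = 0.126266…
%ΔIncome = (88040 − 74310)/[( 74310 + 88040)/2] = 13730/81175 = 0.169140…
E_income = (24.3/192.45) / (13730/81175) = 0.7465…
0 < E_income < 1 ⇒ normal good, necessity.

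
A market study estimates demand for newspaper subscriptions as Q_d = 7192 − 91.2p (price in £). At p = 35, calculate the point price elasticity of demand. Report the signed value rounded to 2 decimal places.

-0.80

dQ_d/dp = −91.2. At p = 35, Q_d = 7192 − 91.2(35) = 4000.
Ed = (dQ_d/dp)·(p/Q_d) = −91.2 × (35/4000) = -0.798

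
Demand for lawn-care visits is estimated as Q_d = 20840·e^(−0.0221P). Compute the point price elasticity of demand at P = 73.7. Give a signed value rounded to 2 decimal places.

dQ_d/dP = −0.0221·Q_d = -90.3492. At P = 73.7, Q_d = 4088.2.
Ed = (dQ_d/dP)·(P/Q_d) = (-90.3492) × (73.7/4088.2) = -1.6287…

-1.63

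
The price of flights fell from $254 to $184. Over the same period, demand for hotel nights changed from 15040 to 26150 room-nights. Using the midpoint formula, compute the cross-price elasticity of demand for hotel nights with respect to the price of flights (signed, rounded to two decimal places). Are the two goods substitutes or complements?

%ΔQ_{hotel nights} = (26150 − 15040)/avg = 11110/20595 = 0.539451…
%ΔP_{flights} = (184 − 254)/avg = -70/219 = -0.319634…
E_cross = (11110/20595) / (-70/219) = -1.6877…
E_cross < 0 ⇒ the goods are complements.

-1.69; complements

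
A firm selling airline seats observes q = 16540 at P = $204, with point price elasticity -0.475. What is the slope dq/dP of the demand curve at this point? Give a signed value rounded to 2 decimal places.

-38.51

Ed = (dq/dP)·(P/q) ⇒ dq/dP = Ed·q/P = (-0.475)·16540/204 = -38.5122…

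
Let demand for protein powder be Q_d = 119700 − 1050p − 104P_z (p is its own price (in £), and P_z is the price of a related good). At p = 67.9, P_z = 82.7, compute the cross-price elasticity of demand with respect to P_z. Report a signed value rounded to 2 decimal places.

-0.22

At the given values, Q_d = 119700 − 1050(67.9) − 104(82.7) = 39804.2.
∂Q_d/∂P_z = -104.
E = (-104) × (82.7/39804.2) = -0.2160…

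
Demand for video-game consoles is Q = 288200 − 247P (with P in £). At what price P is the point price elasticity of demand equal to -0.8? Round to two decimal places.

Ed = −247P/(288200 − 247P). Set this equal to -0.8:
247P = 0.8·(288200 − 247P) ⇒ 247P(1 + 0.8) = 0.8·288200
P = 0.8·288200 / (247·1.8) = 518.5784…

518.58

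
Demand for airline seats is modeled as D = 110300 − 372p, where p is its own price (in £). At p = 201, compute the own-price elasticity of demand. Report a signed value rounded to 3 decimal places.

At the given values, D = 110300 − 372(201) = 35528.
∂D/∂p = −372.
E = (-372) × (201/35528) = -2.10459…

-2.105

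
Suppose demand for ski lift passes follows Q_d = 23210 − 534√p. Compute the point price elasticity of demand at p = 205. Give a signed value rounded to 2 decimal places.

dQ_d/dp = −534/(2√p) = -18.6481. At p = 205, Q_d = 15564.3.
Ed = (dQ_d/dp)·(p/Q_d) = (-18.6481) × (205/15564.3) = -0.2456…

-0.25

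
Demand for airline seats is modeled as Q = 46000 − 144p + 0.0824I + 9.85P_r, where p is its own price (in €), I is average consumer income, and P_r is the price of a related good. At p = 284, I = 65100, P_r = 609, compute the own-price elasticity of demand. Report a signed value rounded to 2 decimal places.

At the given values, Q = 46000 − 144(284) + 0.0824(65100) + 9.85(609) = 16466.89.
∂Q/∂p = −144.
E = (-144) × (284/16466.89) = -2.4835…

-2.48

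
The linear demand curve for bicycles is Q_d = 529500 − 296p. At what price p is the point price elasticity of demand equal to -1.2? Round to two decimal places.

975.74

Ed = −296p/(529500 − 296p). Set this equal to -1.2:
296p = 1.2·(529500 − 296p) ⇒ 296p(1 + 1.2) = 1.2·529500
p = 1.2·529500 / (296·2.2) = 975.7371…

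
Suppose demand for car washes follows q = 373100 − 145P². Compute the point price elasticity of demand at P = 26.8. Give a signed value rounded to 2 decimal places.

-0.77

dq/dP = −2·145·P = -7772. At P = 26.8, q = 268955.2.
Ed = (dq/dP)·(P/q) = (-7772) × (26.8/268955.2) = -0.7744…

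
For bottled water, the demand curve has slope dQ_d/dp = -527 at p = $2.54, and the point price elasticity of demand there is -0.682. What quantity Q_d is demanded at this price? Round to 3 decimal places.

1962.727

Ed = (dQ_d/dp)·(p/Q_d) ⇒ Q_d = (dQ_d/dp)·p/Ed = (-527)·2.54/(-0.682) = 1962.72727…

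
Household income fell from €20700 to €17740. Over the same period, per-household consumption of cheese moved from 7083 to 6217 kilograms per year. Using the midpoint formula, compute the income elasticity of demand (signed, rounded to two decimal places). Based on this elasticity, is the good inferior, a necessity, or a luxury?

%ΔQ = (6217 − 7083)/[( 7083 + 6217)/2] = -866/6650 = -0.130225…
%ΔIncome = (17740 − 20700)/[( 20700 + 17740)/2] = -2960/19220 = -0.154006…
E_income = (-866/6650) / (-2960/19220) = 0.8455…
0 < E_income < 1 ⇒ normal good, necessity.

0.85; necessity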